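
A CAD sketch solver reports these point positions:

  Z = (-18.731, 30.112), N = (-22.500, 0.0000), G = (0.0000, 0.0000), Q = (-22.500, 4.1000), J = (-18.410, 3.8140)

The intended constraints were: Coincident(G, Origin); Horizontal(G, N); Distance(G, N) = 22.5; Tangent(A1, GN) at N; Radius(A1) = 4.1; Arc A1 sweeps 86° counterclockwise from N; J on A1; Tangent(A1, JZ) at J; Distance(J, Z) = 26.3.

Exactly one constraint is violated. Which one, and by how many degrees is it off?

Tangent(A1, JZ) at J — off by 4.70°.

G = (0.00, 0.00) ✓; G.y = 0.00, N.y = 0.00 ✓; |GN| = 22.50 ✓; ∠(QN, NG) = 90.00° ✓; |QN| = 4.100 ✓; bearing(Q→J) − bearing(Q→N) = 86.00° ✓; |QJ| = 4.100 ✓; ∠(QJ, JZ) = 85.30° ✗; |JZ| = 26.30 ✓.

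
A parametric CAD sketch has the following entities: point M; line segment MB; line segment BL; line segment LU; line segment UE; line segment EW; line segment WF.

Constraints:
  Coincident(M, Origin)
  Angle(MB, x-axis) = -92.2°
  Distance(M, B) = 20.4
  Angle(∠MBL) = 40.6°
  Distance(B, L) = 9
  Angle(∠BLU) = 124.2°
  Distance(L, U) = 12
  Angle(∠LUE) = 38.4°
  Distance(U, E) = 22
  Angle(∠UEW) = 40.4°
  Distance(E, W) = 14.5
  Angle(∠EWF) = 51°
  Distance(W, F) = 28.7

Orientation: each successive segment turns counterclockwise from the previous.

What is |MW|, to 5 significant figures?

17.258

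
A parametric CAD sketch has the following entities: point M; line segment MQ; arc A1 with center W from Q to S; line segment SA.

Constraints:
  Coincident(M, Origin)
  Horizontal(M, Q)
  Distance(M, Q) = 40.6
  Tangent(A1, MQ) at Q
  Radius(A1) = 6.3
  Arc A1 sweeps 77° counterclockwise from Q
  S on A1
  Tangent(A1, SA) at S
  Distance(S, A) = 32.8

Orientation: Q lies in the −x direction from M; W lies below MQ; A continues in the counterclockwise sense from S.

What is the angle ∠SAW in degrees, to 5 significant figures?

10.873°

M is at the origin; MQ is horizontal with |MQ| = 40.6 and Q on the −x side, so Q = (-40.600, 0.0000). A1 meets MQ tangentially, so WQ is at right angles to MQ, so W = Q + (0, -6.3) = (-40.600, -6.3000). On A1, Q sits at bearing 90° from W; a 77° counterclockwise sweep puts S at bearing 167°, so S = W + 6.3·(cos 167°, sin 167°) = (-46.739, -4.8828). A1 meets SA tangentially, so WS is at right angles to SA, so SA runs along (−sin 167°, cos 167°); with |SA| = 32.8, A = (-54.117, -36.842). Then cos ∠SAW = AS·AW / (|AS||AW|), giving 10.873°.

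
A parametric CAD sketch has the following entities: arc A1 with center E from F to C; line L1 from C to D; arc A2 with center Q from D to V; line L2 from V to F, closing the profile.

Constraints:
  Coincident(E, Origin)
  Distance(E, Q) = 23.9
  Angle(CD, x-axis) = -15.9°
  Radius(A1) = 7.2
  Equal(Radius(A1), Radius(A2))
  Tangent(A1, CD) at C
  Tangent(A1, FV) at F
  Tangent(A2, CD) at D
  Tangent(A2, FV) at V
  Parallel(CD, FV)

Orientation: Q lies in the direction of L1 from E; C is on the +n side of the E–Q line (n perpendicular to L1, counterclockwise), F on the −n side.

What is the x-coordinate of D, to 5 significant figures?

24.958

The slot axis is L1's direction at -15.9°, so u = (cos -15.9°, sin -15.9°) = (0.96174, -0.27396) and n = (−sin -15.9°, cos -15.9°) = (0.27396, 0.96174). E is at the origin and Q lies 23.9 along u from E, so Q = 23.9·u = (22.986, -6.5476). Tangency of A1 to both parallel lines with radius 7.2 puts C and F at E ± 7.2·n: C = (1.9725, 6.9245), F = (-1.9725, -6.9245). Equal radii place D and V the same way about Q: D = Q + 7.2·n = (24.958, 0.37691), V = Q − 7.2·n = (21.013, -13.472). So D.x = 24.958.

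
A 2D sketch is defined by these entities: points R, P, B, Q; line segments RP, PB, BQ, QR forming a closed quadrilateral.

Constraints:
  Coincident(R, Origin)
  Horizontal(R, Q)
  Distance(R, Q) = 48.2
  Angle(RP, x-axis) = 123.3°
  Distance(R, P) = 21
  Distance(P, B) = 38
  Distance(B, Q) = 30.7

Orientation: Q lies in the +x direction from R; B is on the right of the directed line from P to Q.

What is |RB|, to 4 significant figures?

19.16

R is at the origin; R and Q share the same y with |RQ| = 48.2 and Q in +x, so Q = (48.2, 0). RP runs at 123.3° with |RP| = 21.0, so P = (-11.53, 17.55). B is determined by |PB| = 38.0 and |BQ| = 30.7 together: it lies at the intersection of circle(P, 38.0) and circle(Q, 30.7). With |PQ| = 62.25, the foot of the radical line on PQ is 35.16 from P and the perpendicular offset is √(38.0² − 35.16²) = 14.43. Taking the right-of-PQ solution: B = (18.13, -6.200).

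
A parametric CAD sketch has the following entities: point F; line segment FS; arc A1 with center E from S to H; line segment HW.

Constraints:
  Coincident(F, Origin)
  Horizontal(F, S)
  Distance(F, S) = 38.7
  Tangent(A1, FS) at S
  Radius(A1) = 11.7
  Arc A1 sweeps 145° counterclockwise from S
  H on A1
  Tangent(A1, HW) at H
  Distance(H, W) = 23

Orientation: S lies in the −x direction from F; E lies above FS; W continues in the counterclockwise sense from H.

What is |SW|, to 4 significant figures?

36.55

F is at the origin; F and S share the same y with |FS| = 38.7 and S on the −x side, so S = (-38.70, 0.000). A1 meets FS tangentially, so ES is at right angles to FS, so E = S + (0, 11.7) = (-38.70, 11.70). On A1, S sits at bearing -90° from E; a 145° counterclockwise sweep puts H at bearing 55°, so H = E + 11.7·(cos 55°, sin 55°) = (-31.99, 21.28). The tangent condition forces EH to be normal to HW, so HW runs along (−sin 55°, cos 55°); with |HW| = 23.0, W = (-50.83, 34.48). Then |SW| = |W − S| = 36.55.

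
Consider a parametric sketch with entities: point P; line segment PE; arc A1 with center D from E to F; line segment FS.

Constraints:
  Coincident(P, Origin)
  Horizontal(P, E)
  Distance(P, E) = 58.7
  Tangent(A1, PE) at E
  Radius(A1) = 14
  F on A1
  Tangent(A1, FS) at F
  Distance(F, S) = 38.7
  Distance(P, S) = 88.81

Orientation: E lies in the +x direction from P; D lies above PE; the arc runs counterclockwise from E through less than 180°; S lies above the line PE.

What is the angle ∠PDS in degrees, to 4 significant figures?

120.9°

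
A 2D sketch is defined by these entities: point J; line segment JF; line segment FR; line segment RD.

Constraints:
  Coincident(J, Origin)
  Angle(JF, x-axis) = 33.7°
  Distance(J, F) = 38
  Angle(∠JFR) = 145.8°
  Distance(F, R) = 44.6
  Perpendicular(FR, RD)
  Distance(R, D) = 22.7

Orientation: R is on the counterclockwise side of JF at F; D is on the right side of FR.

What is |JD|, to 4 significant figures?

87.87

J is at the origin; JF runs at 33.7° with length 38.0, so F = 38.0·(cos 33.7°, sin 33.7°) = (31.61, 21.08). ∠JFR = 145.8°, so FR runs at 33.7° + (180° − 145.8°) = 67.90° from the x-axis; with |FR| = 44.6, R = F + 44.6·(cos 67.90°, sin 67.90°) = (48.39, 62.41). FR ⟂ RD; with |RD| = 22.7 on the right of FR, D = R + 22.7·(0.9265, -0.3762) = (69.43, 53.87). Then |JD| = |D − J| = 87.87.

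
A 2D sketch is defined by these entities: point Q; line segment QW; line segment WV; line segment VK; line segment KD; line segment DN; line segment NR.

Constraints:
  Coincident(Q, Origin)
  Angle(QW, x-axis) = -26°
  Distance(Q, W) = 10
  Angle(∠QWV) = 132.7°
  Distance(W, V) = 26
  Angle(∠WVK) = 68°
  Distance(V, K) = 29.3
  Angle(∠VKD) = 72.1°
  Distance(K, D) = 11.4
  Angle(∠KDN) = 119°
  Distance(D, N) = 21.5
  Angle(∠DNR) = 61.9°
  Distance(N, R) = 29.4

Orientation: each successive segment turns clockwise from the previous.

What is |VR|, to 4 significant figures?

18.68

Q is at the origin; QW runs at -26.0° with length 10.0, so W = (8.988, -4.384). ∠QWV = 132.7° gives WV at -73.30° from the x-axis; with |WV| = 26.0, V = (16.46, -29.29). ∠WVK = 68.0° gives VK at 174.7° from the x-axis; with |VK| = 29.3, K = (-12.72, -26.58). ∠VKD = 72.1° gives KD at 66.80° from the x-axis; with |KD| = 11.4, D = (-8.224, -16.10). ∠KDN = 119.0° gives DN at 5.800° from the x-axis; with |DN| = 21.5, N = (13.17, -13.93). ∠DNR = 61.9° gives NR at -112.3° from the x-axis; with |NR| = 29.4, R = (2.009, -41.13). Then |VR| = |R − V| = 18.68.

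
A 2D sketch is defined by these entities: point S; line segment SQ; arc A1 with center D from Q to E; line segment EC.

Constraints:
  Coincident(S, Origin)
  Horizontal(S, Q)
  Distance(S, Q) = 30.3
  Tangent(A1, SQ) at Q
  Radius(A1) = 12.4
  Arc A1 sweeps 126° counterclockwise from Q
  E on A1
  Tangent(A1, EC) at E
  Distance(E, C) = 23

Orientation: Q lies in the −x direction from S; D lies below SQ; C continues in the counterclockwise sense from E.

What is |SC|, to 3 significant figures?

46.7

S is at the origin; S and Q share the same y with |SQ| = 30.3 and Q on the −x side, so Q = (-30.3, 0.00). Tangency of A1 to SQ means the radius DQ is perpendicular to SQ, so D = Q + (0, -12.4) = (-30.3, -12.4). On A1, Q sits at bearing 90° from D; a 126° counterclockwise sweep puts E at bearing 216°, so E = D + 12.4·(cos 216°, sin 216°) = (-40.3, -19.7). Since A1 is tangent to EC there, DE ⟂ EC, so EC runs along (−sin 216°, cos 216°); with |EC| = 23.0, C = (-26.8, -38.3). Then |SC| = |C − S| = 46.7.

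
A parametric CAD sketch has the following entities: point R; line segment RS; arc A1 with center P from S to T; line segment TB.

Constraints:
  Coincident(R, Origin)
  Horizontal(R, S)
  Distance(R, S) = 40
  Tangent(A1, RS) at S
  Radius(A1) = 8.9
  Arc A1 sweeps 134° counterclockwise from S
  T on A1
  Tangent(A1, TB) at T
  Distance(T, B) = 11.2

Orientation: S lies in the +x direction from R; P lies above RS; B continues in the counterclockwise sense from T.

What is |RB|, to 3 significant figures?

45.0

R is at the origin; R and S share the same y with |RS| = 40.0 and S on the +x side, so S = (40.0, 0.00). A1 meets RS tangentially, so PS is at right angles to RS, so P = S + (0, 8.9) = (40.0, 8.90). On A1, S sits at bearing -90° from P; a 134° counterclockwise sweep puts T at bearing 44°, so T = P + 8.9·(cos 44°, sin 44°) = (46.4, 15.1). A1 meets TB tangentially, so PT is at right angles to TB, so TB runs along (−sin 44°, cos 44°); with |TB| = 11.2, B = (38.6, 23.1). Then |RB| = |B − R| = 45.0.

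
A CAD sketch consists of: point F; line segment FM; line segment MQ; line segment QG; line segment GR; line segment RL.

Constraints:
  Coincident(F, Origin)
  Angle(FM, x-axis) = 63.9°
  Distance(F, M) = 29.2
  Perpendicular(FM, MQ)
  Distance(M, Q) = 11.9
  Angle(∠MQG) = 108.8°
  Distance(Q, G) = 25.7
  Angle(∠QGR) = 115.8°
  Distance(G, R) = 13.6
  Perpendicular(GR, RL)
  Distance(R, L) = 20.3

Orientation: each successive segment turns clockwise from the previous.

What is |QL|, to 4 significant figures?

24.95

∠QGR = 115.8° gives GR at -161.5° from the x-axis; with |GR| = 13.6, R = (7.370, -8.820). GR ⟂ RL, so RL runs at 108.5°; with |RL| = 20.3, L = (0.9287, 10.43). Then |QL| = |L − Q| = 24.95.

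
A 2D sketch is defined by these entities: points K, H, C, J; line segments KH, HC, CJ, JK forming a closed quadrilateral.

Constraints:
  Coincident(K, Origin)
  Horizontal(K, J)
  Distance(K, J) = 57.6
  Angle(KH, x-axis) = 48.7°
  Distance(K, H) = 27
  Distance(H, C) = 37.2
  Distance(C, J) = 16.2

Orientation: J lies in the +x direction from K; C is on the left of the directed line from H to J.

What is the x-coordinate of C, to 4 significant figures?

54.77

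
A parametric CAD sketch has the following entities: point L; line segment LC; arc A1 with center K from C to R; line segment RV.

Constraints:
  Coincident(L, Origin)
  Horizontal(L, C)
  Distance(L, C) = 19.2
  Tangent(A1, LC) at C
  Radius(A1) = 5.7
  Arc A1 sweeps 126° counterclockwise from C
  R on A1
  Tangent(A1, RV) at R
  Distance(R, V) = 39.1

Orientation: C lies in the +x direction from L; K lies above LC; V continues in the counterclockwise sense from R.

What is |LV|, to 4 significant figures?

40.69

On A1, C sits at bearing -90° from K; a 126° counterclockwise sweep puts R at bearing 36°, so R = K + 5.7·(cos 36°, sin 36°) = (23.81, 9.050). The tangent condition forces KR to be normal to RV, so RV runs along (−sin 36°, cos 36°); with |RV| = 39.1, V = (0.8290, 40.68). Then |LV| = |V − L| = 40.69.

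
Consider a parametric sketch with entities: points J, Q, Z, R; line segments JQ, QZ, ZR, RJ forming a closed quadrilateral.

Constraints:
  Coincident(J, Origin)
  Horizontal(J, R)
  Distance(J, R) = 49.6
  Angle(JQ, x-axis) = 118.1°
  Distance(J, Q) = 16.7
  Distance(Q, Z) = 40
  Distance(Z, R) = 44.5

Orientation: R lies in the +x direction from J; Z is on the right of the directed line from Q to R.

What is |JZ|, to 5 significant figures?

23.305

J is at the origin; J and R share the same y with |JR| = 49.6 and R in +x, so R = (49.6, 0). JQ runs at 118.1° with |JQ| = 16.7, so Q = (-7.8659, 14.732). Z is determined by |QZ| = 40.0 and |ZR| = 44.5 together: it lies at the intersection of circle(Q, 40.0) and circle(R, 44.5). With |QR| = 59.324, the foot of the radical line on QR is 26.457 from Q and the perpendicular offset is √(40.0² − 26.457²) = 30.000. Taking the right-of-QR solution: Z = (10.313, -20.899).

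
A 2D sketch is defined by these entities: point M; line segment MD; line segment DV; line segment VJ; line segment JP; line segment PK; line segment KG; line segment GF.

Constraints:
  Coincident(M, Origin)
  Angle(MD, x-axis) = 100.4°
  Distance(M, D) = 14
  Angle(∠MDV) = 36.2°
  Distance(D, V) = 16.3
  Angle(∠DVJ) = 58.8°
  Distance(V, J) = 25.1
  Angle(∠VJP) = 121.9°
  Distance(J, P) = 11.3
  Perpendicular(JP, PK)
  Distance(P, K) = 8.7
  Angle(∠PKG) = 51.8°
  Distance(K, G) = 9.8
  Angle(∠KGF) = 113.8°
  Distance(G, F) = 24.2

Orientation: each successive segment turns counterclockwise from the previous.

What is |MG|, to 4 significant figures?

15.74

JP is perpendicular to PK, so PK runs at 153.5°; with |PK| = 8.7, K = (12.62, 15.45). ∠PKG = 51.8° gives KG at -78.30° from the x-axis; with |KG| = 9.8, G = (14.61, 5.855). Then |MG| = |G − M| = 15.74.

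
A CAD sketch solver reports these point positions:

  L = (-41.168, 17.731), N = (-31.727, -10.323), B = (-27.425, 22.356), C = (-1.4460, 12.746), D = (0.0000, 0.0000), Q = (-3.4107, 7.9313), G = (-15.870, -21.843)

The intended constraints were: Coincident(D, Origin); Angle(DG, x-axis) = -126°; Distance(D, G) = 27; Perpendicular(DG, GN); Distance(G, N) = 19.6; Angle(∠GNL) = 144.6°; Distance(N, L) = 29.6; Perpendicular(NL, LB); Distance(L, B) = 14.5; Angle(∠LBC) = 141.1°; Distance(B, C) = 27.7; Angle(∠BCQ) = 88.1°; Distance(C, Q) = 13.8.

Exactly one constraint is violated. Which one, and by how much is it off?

Distance(C, Q) = 13.8 — off by 8.60.

D = (0.00, 0.00) ✓; DG at -126.0° ✓; |DG| = 27.00 ✓; ∠(DG, GN) = 90.00° ✓; |GN| = 19.60 ✓; ∠GNL = 144.6° ✓; |NL| = 29.60 ✓; ∠(NL, LB) = 90.00° ✓; |LB| = 14.50 ✓; ∠LBC = 141.1° ✓; |BC| = 27.70 ✓; ∠BCQ = 88.10° ✓; |CQ| = 5.200 ✗.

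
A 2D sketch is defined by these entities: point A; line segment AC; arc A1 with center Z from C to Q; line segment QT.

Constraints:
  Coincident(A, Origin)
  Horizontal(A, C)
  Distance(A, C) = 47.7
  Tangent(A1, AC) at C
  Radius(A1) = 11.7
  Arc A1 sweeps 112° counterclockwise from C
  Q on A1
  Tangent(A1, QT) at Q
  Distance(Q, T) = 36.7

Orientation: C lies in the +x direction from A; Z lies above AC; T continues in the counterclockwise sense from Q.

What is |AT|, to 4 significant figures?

67.22

A is at the origin; AC is horizontal with |AC| = 47.7 and C on the +x side, so C = (47.70, 0.000). Since A1 is tangent to AC there, ZC ⟂ AC, so Z = C + (0, 11.7) = (47.70, 11.70). On A1, C sits at bearing -90° from Z; a 112° counterclockwise sweep puts Q at bearing 22°, so Q = Z + 11.7·(cos 22°, sin 22°) = (58.55, 16.08). Tangency of A1 to QT means the radius ZQ is perpendicular to QT, so QT runs along (−sin 22°, cos 22°); with |QT| = 36.7, T = (44.80, 50.11). Then |AT| = |T − A| = 67.22.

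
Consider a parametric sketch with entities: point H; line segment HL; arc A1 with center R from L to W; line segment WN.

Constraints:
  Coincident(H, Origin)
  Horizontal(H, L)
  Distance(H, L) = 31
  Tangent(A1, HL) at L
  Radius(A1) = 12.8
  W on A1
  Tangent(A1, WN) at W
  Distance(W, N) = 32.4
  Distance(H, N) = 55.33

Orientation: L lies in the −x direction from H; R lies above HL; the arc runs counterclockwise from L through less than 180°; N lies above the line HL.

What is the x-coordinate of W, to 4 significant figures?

-18.77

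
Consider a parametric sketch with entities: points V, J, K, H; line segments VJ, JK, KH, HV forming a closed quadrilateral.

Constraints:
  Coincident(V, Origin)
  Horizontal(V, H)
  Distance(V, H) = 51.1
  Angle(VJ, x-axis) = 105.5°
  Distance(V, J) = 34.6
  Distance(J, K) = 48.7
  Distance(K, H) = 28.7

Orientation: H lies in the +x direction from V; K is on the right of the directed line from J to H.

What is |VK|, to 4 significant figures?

22.88

V is at the origin; VH is horizontal with |VH| = 51.1 and H in +x, so H = (51.1, 0). VJ runs at 105.5° with |VJ| = 34.6, so J = (-9.246, 33.34). K is determined by |JK| = 48.7 and |KH| = 28.7 together: it lies at the intersection of circle(J, 48.7) and circle(H, 28.7). With |JH| = 68.94, the foot of the radical line on JH is 45.70 from J and the perpendicular offset is √(48.7² − 45.70²) = 16.83. Taking the right-of-JH solution: K = (22.61, -3.491).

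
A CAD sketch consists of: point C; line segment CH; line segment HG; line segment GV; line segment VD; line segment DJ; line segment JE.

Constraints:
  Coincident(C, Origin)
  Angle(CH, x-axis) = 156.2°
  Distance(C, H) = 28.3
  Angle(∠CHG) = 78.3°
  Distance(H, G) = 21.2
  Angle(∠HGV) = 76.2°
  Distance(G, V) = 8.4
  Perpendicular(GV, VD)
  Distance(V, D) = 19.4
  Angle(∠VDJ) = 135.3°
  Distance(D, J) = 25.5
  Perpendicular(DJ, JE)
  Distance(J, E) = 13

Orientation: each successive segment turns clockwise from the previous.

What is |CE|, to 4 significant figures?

53.26

C is at the origin; CH runs at 156.2° with length 28.3, so H = (-25.89, 11.42). ∠CHG = 78.3° gives HG at 54.50° from the x-axis; with |HG| = 21.2, G = (-13.58, 28.68). ∠HGV = 76.2° gives GV at -49.30° from the x-axis; with |GV| = 8.4, V = (-8.105, 22.31). GV ⟂ VD, so VD runs at -139.3°; with |VD| = 19.4, D = (-22.81, 9.661). ∠VDJ = 135.3° gives DJ at 176.0° from the x-axis; with |DJ| = 25.5, J = (-48.25, 11.44). DJ is perpendicular to JE, so JE runs at 86.00°; with |JE| = 13.0, E = (-47.34, 24.41). Then |CE| = |E − C| = 53.26.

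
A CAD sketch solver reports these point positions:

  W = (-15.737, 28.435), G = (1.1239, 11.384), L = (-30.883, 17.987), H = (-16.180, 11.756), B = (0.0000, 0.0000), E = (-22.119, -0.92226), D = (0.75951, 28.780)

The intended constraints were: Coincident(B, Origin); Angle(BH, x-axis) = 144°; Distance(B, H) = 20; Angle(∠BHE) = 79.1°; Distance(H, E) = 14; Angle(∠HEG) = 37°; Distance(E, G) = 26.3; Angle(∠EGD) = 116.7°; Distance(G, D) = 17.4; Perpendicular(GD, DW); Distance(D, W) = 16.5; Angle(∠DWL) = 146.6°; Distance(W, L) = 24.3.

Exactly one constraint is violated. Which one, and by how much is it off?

Distance(W, L) = 24.3 — off by 5.90.

B = (0.00, 0.00) ✓; BH at 144.0° ✓; |BH| = 20.00 ✓; ∠BHE = 79.10° ✓; |HE| = 14.00 ✓; ∠HEG = 37.00° ✓; |EG| = 26.30 ✓; ∠EGD = 116.7° ✓; |GD| = 17.40 ✓; ∠(GD, DW) = 90.00° ✓; |DW| = 16.50 ✓; ∠DWL = 146.6° ✓; |WL| = 18.40 ✗.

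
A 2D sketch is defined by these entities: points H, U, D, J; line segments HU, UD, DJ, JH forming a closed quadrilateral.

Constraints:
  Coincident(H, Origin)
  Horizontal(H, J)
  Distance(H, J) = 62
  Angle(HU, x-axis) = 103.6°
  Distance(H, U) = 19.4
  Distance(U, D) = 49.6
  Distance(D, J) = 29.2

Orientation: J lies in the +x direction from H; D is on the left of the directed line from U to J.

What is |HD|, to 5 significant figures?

50.647

H is at the origin; H and J share the same y with |HJ| = 62.0 and J in +x, so J = (62.0, 0). HU runs at 103.6° with |HU| = 19.4, so U = (-4.5618, 18.856). D is determined by |UD| = 49.6 and |DJ| = 29.2 together: it lies at the intersection of circle(U, 49.6) and circle(J, 29.2). With |UJ| = 69.181, the foot of the radical line on UJ is 46.209 from U and the perpendicular offset is √(49.6² − 46.209²) = 18.025. Taking the left-of-UJ solution: D = (44.810, 23.604).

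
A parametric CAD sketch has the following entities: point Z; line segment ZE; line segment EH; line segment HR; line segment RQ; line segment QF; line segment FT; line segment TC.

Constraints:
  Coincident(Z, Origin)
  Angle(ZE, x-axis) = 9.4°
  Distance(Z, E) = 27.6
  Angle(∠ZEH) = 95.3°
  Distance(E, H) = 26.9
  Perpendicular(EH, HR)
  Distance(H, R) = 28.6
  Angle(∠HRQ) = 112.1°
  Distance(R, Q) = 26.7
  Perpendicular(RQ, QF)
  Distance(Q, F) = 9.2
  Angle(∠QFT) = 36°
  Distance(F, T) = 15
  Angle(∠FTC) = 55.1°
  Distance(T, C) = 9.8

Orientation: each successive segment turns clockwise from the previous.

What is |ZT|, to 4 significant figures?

17.53

Z is at the origin; ZE runs at 9.4° with length 27.6, so E = (27.23, 4.508). ∠ZEH = 95.3° gives EH at -75.30° from the x-axis; with |EH| = 26.9, H = (34.06, -21.51). The perpendicularity gives HR at right angles to EH, so HR runs at -165.3°; with |HR| = 28.6, R = (6.392, -28.77). ∠HRQ = 112.1° gives RQ at 126.8° from the x-axis; with |RQ| = 26.7, Q = (-9.602, -7.390). RQ is perpendicular to QF, so QF runs at 36.80°; with |QF| = 9.2, F = (-2.236, -1.879). ∠QFT = 36.0° gives FT at -107.2° from the x-axis; with |FT| = 15.0, T = (-6.671, -16.21). Then |ZT| = |T − Z| = 17.53.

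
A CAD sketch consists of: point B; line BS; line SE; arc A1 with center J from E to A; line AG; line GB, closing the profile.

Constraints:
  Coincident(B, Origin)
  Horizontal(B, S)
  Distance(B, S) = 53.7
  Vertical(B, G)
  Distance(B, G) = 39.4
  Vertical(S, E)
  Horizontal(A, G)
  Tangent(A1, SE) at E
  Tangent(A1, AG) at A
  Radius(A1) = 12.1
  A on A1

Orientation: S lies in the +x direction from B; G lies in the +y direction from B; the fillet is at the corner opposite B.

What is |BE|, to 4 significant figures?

60.24

B is at the origin; BS is horizontal with |BS| = 53.7 and S on the +x side, so S = (53.70, 0.000). BG is vertical with |BG| = 39.4 and G on the +y side, so G = (0.000, 39.40). The virtual corner opposite B is at (53.70, 39.40). The tangent condition forces JE to be normal to SE and tangency of A1 to AG means the radius JA is perpendicular to AG, with radius 12.1, so the center J sits 12.1 in from both sides at J = (41.60, 27.30). That places the tangent points at E = (53.70, 27.30) on SE and A = (41.60, 39.40) on AG. Then |BE| = |E − B| = 60.24.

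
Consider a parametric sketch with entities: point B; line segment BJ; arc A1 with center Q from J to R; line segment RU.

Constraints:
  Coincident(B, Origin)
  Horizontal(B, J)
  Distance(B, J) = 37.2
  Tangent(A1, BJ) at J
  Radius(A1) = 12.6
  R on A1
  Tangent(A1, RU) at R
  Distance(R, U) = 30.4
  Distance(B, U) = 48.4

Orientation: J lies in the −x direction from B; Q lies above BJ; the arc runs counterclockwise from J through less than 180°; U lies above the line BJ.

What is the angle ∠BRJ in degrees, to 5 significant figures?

110.15°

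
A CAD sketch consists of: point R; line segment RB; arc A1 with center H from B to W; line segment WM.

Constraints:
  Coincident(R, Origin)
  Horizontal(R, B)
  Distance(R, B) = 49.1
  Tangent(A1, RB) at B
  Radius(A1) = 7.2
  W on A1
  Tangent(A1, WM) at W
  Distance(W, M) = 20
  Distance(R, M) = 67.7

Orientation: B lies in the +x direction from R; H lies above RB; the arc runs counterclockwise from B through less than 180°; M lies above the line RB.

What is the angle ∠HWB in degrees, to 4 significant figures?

57.07°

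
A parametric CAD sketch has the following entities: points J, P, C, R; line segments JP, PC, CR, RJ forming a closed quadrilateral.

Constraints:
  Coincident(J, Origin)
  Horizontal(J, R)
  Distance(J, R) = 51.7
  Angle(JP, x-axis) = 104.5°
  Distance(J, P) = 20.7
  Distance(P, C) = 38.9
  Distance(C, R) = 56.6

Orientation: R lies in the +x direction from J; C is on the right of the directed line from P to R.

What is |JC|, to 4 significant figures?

18.78

Checks: J = (0.00, 0.00) ✓; |PC| = 38.90 ✓; |CR| = 56.60 ✓.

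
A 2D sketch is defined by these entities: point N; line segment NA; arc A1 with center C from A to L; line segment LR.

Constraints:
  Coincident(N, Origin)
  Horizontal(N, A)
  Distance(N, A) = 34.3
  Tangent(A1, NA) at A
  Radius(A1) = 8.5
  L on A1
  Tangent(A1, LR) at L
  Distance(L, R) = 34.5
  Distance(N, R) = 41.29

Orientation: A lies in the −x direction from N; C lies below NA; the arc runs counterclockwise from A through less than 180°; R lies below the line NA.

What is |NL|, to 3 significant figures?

42.7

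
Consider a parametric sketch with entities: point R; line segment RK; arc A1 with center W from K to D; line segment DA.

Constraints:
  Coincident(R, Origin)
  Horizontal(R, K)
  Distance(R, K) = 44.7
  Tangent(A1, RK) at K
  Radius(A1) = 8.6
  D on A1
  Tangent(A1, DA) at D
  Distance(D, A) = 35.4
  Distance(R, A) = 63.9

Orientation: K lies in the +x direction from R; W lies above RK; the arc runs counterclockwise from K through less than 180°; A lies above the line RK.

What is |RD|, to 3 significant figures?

54.1

Checks: |RK| = 44.70 ✓; ∠(WK, KR) = 90.00° ✓; |WK| = 8.600 ✓; |WD| = 8.600 ✓; ∠(WD, DA) = 90.00° ✓; |DA| = 35.40 ✓; |RA| = 63.90 ✓.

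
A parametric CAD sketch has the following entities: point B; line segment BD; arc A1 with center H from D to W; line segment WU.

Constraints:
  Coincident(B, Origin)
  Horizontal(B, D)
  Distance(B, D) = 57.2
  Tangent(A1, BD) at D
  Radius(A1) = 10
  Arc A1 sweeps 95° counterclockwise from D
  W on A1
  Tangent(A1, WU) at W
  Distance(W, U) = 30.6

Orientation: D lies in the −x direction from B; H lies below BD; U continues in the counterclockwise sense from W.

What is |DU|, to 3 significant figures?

42.0

B is at the origin; B and D share the same y with |BD| = 57.2 and D on the −x side, so D = (-57.2, 0.00). A1 meets BD tangentially, so HD is at right angles to BD, so H = D + (0, -10) = (-57.2, -10.0). On A1, D sits at bearing 90° from H; a 95° counterclockwise sweep puts W at bearing 185°, so W = H + 10.0·(cos 185°, sin 185°) = (-67.2, -10.9). Tangency of A1 to WU means the radius HW is perpendicular to WU, so WU runs along (−sin 185°, cos 185°); with |WU| = 30.6, U = (-64.5, -41.4). Then |DU| = |U − D| = 42.0.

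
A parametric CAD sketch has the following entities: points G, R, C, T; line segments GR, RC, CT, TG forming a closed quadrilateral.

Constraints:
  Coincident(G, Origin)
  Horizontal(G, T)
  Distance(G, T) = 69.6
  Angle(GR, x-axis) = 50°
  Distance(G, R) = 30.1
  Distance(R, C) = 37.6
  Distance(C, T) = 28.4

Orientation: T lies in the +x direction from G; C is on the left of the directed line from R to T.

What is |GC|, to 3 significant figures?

62.3

G is at the origin; G and T share the same y with |GT| = 69.6 and T in +x, so T = (69.6, 0). GR runs at 50.0° with |GR| = 30.1, so R = (19.3, 23.1). C is determined by |RC| = 37.6 and |CT| = 28.4 together: it lies at the intersection of circle(R, 37.6) and circle(T, 28.4). With |RT| = 55.3, the foot of the radical line on RT is 33.1 from R and the perpendicular offset is √(37.6² − 33.1²) = 17.8. Taking the left-of-RT solution: C = (56.9, 25.4).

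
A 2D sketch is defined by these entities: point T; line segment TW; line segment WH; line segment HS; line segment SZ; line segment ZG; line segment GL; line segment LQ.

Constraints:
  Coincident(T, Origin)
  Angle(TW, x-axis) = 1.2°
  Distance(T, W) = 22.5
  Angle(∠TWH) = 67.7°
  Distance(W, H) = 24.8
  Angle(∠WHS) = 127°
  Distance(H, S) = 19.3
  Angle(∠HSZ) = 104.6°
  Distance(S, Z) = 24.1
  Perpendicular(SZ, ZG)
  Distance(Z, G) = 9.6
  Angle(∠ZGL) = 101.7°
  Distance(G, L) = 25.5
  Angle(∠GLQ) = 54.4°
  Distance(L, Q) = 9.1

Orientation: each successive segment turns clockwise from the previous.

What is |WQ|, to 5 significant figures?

32.589

∠ZGL = 101.7° gives GL at -47.800° from the x-axis; with |GL| = 25.5, L = (8.1744, -21.206). ∠GLQ = 54.4° gives LQ at -173.40° from the x-axis; with |LQ| = 9.1, Q = (-0.86531, -22.252). Then |WQ| = |Q − W| = 32.589.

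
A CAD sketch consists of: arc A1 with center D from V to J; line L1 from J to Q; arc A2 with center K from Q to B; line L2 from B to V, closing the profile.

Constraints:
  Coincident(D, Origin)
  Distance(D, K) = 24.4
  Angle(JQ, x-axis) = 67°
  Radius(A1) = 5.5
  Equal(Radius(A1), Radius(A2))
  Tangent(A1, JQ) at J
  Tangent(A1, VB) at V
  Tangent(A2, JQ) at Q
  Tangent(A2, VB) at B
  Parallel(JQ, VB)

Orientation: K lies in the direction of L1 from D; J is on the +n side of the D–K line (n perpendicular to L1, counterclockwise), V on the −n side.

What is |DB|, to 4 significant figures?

25.01

Tangency of A1 to both parallel lines with radius 5.5 puts J and V at D ± 5.5·n: J = (-5.063, 2.149), V = (5.063, -2.149). Equal radii place Q and B the same way about K: Q = K + 5.5·n = (4.471, 24.61), B = K − 5.5·n = (14.60, 20.31). Then |DB| = |B − D| = 25.01.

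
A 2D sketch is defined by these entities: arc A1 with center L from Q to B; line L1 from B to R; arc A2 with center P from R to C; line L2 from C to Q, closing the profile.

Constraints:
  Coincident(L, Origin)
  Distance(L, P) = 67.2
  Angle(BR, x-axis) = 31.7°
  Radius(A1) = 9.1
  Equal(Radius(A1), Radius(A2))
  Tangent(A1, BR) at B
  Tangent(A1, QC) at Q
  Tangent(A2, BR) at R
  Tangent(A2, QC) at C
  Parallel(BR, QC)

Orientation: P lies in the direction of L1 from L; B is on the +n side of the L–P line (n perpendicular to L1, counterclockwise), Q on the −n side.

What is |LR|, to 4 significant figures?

67.81

The slot axis is L1's direction at 31.7°, so u = (cos 31.7°, sin 31.7°) = (0.8508, 0.5255) and n = (−sin 31.7°, cos 31.7°) = (-0.5255, 0.8508). L is at the origin and P lies 67.2 along u from L, so P = 67.2·u = (57.17, 35.31). Tangency of A1 to both parallel lines with radius 9.1 puts B and Q at L ± 9.1·n: B = (-4.782, 7.742), Q = (4.782, -7.742). Equal radii place R and C the same way about P: R = P + 9.1·n = (52.39, 43.05), C = P − 9.1·n = (61.96, 27.57). Then |LR| = |R − L| = 67.81.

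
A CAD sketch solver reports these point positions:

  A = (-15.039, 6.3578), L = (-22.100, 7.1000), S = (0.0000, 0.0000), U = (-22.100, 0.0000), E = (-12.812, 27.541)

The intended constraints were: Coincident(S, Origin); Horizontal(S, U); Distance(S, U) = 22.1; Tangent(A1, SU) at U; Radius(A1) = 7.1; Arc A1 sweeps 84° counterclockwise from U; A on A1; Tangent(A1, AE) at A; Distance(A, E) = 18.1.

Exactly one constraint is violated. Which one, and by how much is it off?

Distance(A, E) = 18.1 — off by 3.20.

S = (0.00, 0.00) ✓; S.y = 0.00, U.y = 0.00 ✓; |SU| = 22.10 ✓; ∠(LU, US) = 90.00° ✓; |LU| = 7.100 ✓; bearing(L→A) − bearing(L→U) = 84.00° ✓; |LA| = 7.100 ✓; ∠(LA, AE) = 90.00° ✓; |AE| = 21.30 ✗.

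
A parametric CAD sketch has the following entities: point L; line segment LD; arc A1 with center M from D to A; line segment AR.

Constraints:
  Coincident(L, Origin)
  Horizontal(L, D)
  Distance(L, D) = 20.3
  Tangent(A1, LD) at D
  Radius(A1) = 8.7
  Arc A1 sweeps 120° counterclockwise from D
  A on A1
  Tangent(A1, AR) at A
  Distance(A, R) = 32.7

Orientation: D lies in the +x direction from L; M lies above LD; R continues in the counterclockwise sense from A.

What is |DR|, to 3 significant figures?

42.3

On A1, D sits at bearing -90° from M; a 120° counterclockwise sweep puts A at bearing 30°, so A = M + 8.7·(cos 30°, sin 30°) = (27.8, 13.0). The tangent condition forces MA to be normal to AR, so AR runs along (−sin 30°, cos 30°); with |AR| = 32.7, R = (11.5, 41.4). Then |DR| = |R − D| = 42.3.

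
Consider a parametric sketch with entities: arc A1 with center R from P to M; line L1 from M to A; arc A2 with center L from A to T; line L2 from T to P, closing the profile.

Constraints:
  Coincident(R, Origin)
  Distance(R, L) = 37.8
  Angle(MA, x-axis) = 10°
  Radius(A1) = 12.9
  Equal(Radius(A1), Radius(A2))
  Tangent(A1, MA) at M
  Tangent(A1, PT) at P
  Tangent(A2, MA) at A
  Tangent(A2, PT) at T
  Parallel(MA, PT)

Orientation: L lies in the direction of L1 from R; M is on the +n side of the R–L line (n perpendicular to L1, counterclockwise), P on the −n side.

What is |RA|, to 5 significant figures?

39.941

Tangency of A1 to both parallel lines with radius 12.9 puts M and P at R ± 12.9·n: M = (-2.2401, 12.704), P = (2.2401, -12.704). Equal radii place A and T the same way about L: A = L + 12.9·n = (34.986, 19.268), T = L − 12.9·n = (39.466, -6.1401). Then |RA| = |A − R| = 39.941.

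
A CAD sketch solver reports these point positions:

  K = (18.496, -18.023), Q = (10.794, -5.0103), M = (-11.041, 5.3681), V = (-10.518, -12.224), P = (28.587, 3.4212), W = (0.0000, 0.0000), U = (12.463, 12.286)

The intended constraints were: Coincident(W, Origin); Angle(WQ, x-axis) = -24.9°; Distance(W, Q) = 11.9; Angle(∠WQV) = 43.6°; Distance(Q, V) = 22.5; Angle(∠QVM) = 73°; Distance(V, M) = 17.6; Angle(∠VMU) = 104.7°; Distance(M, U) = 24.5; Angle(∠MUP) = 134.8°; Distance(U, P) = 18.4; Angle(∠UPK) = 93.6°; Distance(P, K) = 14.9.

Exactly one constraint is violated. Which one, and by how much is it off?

Distance(P, K) = 14.9 — off by 8.80.

W = (0.00, 0.00) ✓; WQ at -24.90° ✓; |WQ| = 11.90 ✓; ∠WQV = 43.60° ✓; |QV| = 22.50 ✓; ∠QVM = 73.00° ✓; |VM| = 17.60 ✓; ∠VMU = 104.7° ✓; |MU| = 24.50 ✓; ∠MUP = 134.8° ✓; |UP| = 18.40 ✓; ∠UPK = 93.60° ✓; |PK| = 23.70 ✗.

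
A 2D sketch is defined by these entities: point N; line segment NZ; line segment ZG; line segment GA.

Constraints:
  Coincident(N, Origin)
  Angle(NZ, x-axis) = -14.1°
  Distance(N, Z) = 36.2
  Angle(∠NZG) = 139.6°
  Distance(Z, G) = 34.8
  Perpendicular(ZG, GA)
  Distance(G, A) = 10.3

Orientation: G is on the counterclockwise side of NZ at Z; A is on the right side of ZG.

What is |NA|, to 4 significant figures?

70.92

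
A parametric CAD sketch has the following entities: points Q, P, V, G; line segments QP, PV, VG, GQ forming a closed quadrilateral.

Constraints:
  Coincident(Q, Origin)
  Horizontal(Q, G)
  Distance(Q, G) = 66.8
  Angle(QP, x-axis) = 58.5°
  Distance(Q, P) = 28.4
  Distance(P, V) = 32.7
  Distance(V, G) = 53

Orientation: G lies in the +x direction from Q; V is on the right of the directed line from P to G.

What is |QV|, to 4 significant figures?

16.78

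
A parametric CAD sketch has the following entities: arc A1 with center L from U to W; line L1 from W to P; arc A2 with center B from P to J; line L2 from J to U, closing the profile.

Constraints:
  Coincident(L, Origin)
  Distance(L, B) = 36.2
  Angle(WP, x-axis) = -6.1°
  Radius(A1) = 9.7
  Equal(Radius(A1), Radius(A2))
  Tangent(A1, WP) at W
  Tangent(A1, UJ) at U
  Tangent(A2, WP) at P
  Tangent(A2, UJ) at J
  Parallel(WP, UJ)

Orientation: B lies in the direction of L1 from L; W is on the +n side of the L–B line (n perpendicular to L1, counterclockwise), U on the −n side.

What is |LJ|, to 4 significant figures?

37.48

The slot axis is L1's direction at -6.1°, so u = (cos -6.1°, sin -6.1°) = (0.9943, -0.1063) and n = (−sin -6.1°, cos -6.1°) = (0.1063, 0.9943). L is at the origin and B lies 36.2 along u from L, so B = 36.2·u = (36.00, -3.847). Tangency of A1 to both parallel lines with radius 9.7 puts W and U at L ± 9.7·n: W = (1.031, 9.645), U = (-1.031, -9.645). Equal radii place P and J the same way about B: P = B + 9.7·n = (37.03, 5.798), J = B − 9.7·n = (34.96, -13.49). Then |LJ| = |J − L| = 37.48.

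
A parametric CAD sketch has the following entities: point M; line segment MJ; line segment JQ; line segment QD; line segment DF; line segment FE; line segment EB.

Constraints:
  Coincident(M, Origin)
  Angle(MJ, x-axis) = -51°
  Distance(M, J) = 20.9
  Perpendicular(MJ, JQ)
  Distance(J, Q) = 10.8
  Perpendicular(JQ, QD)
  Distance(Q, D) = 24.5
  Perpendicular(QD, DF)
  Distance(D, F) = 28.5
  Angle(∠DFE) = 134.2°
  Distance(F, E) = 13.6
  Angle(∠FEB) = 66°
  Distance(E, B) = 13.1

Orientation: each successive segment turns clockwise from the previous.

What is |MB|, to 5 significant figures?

18.318

∠DFE = 134.2° gives FE at -6.8000° from the x-axis; with |FE| = 13.6, E = (24.994, 12.326). ∠FEB = 66.0° gives EB at -120.80° from the x-axis; with |EB| = 13.1, B = (18.286, 1.0740). Then |MB| = |B − M| = 18.318.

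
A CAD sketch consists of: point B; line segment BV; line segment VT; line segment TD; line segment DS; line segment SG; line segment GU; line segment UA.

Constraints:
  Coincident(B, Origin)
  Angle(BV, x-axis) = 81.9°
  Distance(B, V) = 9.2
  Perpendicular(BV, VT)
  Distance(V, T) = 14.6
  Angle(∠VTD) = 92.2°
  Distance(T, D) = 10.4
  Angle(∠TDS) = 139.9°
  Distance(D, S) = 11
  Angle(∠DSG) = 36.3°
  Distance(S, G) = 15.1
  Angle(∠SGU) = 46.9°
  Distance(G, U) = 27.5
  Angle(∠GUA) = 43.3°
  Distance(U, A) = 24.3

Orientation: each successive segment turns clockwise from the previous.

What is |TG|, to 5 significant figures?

7.1460

B is at the origin; BV runs at 81.9° with length 9.2, so V = (1.2963, 9.1082). The perpendicularity gives VT at right angles to BV, so VT runs at -8.1000°; with |VT| = 14.6, T = (15.751, 7.0511). ∠VTD = 92.2° gives TD at -95.900° from the x-axis; with |TD| = 10.4, D = (14.682, -3.2938). ∠TDS = 139.9° gives DS at -136.00° from the x-axis; with |DS| = 11.0, S = (6.7689, -10.935). ∠DSG = 36.3° gives SG at 80.300° from the x-axis; with |SG| = 15.1, G = (9.3130, 3.9490). Then |TG| = |G − T| = 7.1460.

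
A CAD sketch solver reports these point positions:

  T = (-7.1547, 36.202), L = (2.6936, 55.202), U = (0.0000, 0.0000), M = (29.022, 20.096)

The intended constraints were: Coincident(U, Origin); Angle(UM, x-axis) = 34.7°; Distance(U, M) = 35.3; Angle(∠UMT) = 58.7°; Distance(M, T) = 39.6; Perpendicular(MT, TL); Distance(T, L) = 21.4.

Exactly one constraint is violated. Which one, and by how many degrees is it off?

Perpendicular(MT, TL) — off by 3.40°.

U = (0.00, 0.00) ✓; UM at 34.70° ✓; |UM| = 35.30 ✓; ∠UMT = 58.70° ✓; |MT| = 39.60 ✓; ∠(MT, TL) = 93.40° ✗; |TL| = 21.40 ✓.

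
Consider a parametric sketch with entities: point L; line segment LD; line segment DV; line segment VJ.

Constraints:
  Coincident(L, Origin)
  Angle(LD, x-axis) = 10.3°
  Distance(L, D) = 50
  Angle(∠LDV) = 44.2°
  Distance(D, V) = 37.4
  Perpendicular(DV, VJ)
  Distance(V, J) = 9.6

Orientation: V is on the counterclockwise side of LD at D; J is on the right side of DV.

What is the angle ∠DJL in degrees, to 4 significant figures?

73.60°

L is at the origin; LD runs at 10.3° with length 50.0, so D = 50.0·(cos 10.3°, sin 10.3°) = (49.19, 8.940). ∠LDV = 44.2°, so DV runs at 10.3° + (180° − 44.2°) = 146.1° from the x-axis; with |DV| = 37.4, V = D + 37.4·(cos 146.1°, sin 146.1°) = (18.15, 29.80). DV is perpendicular to VJ; with |VJ| = 9.6 on the right of DV, J = V + 9.6·(0.5577, 0.8300) = (23.51, 37.77). Then cos ∠DJL = JD·JL / (|JD||JL|), giving 73.60°.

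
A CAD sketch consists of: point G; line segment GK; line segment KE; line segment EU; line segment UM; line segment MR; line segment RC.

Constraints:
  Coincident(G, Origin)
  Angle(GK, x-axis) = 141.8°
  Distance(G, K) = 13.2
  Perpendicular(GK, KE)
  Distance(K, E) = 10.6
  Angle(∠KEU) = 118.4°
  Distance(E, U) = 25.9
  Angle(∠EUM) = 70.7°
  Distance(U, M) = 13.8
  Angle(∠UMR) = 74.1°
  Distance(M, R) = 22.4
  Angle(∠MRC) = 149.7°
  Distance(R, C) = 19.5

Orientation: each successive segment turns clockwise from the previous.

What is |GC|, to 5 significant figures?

35.208

∠UMR = 74.1° gives MR at 135.00° from the x-axis; with |MR| = 22.4, R = (-0.84674, 15.866). ∠MRC = 149.7° gives RC at 104.70° from the x-axis; with |RC| = 19.5, C = (-5.7950, 34.728). Then |GC| = |C − G| = 35.208.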